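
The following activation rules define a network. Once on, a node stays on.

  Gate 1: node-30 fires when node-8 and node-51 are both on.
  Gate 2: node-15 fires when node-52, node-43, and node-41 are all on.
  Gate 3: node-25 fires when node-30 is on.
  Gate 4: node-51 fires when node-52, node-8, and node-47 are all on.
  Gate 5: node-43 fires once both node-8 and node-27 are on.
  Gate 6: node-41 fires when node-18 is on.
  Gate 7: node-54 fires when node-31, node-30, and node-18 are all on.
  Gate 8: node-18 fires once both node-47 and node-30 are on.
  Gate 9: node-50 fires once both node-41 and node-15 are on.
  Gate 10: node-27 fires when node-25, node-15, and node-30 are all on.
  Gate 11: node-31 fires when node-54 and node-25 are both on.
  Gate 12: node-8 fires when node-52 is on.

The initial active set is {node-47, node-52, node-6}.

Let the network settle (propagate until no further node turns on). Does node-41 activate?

node-52 is on, so node-8 fires (Gate 12).
Gate 4: node-52, node-8, and node-47 on → node-51 on.
Gate 1: node-8 and node-51 on → node-30 on.
Gate 8: node-47 and node-30 on → node-18 on.
node-18 is on, so node-41 fires (Gate 6).

Yes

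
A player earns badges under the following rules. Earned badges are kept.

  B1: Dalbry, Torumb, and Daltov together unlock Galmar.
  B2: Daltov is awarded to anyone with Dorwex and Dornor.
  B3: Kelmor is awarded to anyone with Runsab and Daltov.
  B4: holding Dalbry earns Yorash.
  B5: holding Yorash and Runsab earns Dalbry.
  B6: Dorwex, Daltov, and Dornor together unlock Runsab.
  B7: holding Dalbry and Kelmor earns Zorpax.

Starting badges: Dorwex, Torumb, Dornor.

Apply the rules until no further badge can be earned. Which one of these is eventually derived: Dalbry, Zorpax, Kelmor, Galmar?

Kelmor

With Dorwex and Dornor, Daltov is earned (B2).
With Dorwex, Daltov, and Dornor, Runsab is earned (B6).
With Runsab and Daltov, Kelmor is earned (B3).
Dalbry would need Yorash and Runsab (B5), but Yorash is never earned. Galmar would need Dalbry, Torumb, and Daltov (B1), but Dalbry is never earned. Zorpax would need Dalbry and Kelmor (B7), but Dalbry is never earned.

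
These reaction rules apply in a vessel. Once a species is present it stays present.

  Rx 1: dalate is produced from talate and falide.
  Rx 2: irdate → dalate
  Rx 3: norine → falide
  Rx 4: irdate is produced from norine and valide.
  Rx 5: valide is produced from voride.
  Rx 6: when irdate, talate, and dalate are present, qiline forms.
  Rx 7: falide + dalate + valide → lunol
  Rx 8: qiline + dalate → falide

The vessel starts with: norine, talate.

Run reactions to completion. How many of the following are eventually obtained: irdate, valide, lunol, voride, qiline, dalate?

1

norine present → falide forms (Rx 3).
talate and falide present → dalate forms (Rx 1).
irdate would need norine and valide (Rx 4), but valide never forms.
valide would need voride (Rx 5), but voride never forms.
lunol would need falide, dalate, and valide (Rx 7), but valide never forms.
No rule produces voride, and it is not given.
qiline would need irdate, talate, and dalate (Rx 6), but irdate never forms.
dalate: reached.
Reached: dalate — 1 of the 6.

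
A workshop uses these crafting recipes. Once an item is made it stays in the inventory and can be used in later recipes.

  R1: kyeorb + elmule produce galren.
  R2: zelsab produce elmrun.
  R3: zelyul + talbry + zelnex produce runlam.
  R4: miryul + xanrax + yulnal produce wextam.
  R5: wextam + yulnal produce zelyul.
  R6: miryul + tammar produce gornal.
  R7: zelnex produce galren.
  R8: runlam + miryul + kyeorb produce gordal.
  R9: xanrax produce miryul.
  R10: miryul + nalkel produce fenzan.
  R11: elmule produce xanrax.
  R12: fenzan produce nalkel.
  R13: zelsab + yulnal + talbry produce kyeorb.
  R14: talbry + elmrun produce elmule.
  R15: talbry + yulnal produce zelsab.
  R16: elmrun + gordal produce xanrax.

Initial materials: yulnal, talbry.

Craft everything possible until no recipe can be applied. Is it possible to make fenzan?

No

fenzan would need miryul and nalkel (R10), but nalkel is never obtained.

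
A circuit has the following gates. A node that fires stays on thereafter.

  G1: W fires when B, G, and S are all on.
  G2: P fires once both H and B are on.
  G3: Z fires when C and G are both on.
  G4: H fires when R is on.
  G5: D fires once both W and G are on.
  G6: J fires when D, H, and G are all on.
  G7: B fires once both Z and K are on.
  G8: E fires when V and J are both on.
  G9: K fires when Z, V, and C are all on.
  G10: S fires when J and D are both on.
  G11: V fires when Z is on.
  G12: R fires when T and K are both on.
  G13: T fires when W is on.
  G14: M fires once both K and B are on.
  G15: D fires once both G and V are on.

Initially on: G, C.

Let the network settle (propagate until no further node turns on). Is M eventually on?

Yes

G3: C and G on → Z on.
G11: Z on → V on.
G9: Z, V, and C on → K on.
Z and K are on, so B fires (G7).
G14: K and B on → M on.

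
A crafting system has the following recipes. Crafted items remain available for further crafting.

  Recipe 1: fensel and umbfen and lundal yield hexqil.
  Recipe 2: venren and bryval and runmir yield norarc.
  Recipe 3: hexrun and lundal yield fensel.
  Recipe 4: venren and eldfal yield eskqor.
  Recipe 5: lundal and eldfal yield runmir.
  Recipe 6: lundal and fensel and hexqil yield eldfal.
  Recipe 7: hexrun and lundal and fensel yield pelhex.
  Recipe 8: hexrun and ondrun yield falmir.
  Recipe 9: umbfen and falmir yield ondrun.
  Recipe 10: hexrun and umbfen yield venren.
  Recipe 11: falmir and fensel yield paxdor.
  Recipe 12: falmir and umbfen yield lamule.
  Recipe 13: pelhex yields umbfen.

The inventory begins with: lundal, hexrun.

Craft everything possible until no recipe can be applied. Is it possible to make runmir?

hexrun and lundal → fensel (Recipe 3).
Using Recipe 7, hexrun, lundal, and fensel make pelhex.
pelhex → umbfen (Recipe 13).
fensel and umbfen and lundal → hexqil (Recipe 1).
Using Recipe 6, lundal, fensel, and hexqil make eldfal.
Using Recipe 5, lundal and eldfal make runmir.

Yes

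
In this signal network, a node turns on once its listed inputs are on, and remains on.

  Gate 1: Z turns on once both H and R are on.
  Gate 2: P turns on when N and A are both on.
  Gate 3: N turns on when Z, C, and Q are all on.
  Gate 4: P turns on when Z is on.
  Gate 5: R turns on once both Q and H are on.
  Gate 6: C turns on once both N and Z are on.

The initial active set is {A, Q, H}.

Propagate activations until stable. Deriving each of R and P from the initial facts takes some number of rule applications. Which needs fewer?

R

R: Q and H are on, so R turns on (Gate 5). [1 rule application]
P: Gate 5: Q and H on → R on. Gate 1: H and R on → Z on. Z is on, so P turns on (Gate 4). [3 rule applications]
R needs fewer.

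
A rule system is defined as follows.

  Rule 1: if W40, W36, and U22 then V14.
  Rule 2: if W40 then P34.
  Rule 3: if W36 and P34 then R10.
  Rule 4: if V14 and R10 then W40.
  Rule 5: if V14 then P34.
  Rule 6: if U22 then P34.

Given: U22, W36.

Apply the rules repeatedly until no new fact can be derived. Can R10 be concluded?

Yes

From U22, Rule 6 gives P34.
From W36 and P34, Rule 3 gives R10.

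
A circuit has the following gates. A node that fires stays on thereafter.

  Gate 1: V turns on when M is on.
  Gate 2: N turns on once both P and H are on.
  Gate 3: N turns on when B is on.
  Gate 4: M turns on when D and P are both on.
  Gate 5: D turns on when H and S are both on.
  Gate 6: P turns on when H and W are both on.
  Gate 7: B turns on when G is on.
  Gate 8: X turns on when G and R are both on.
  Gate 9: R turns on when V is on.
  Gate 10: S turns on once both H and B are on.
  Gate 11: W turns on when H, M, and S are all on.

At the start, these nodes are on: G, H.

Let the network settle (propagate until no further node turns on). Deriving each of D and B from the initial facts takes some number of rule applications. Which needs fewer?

B: G is on, so B turns on (Gate 7). [1 rule application]
D: Gate 7: G on → B on. Gate 10: H and B on → S on. Gate 5: H and S on → D on. [3 rule applications]
B needs fewer.

B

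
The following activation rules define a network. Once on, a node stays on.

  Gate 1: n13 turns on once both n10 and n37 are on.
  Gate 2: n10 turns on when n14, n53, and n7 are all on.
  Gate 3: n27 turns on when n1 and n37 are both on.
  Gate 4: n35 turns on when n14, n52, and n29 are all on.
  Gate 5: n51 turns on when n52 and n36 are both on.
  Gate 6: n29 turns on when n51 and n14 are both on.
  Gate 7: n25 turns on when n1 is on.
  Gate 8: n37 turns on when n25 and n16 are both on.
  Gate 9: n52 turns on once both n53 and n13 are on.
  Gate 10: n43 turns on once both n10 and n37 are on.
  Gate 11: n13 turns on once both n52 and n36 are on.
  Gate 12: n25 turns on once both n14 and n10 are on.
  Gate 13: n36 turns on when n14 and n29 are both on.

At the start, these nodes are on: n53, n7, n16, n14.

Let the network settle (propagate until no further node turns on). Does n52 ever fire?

Gate 2: n14, n53, and n7 on → n10 on.
Gate 12: n14 and n10 on → n25 on.
Gate 8: n25 and n16 on → n37 on.
n10 and n37 are on, so n13 turns on (Gate 1).
n53 and n13 are on, so n52 turns on (Gate 9).

Yes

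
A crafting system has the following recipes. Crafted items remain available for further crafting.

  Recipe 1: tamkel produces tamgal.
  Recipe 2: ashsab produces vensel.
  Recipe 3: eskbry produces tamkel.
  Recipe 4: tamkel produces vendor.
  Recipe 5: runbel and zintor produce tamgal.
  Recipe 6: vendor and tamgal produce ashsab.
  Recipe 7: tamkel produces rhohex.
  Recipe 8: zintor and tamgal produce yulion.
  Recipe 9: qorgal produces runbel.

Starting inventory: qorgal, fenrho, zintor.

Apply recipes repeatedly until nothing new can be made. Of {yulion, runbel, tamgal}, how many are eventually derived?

3

Using Recipe 9, qorgal makes runbel.
runbel and zintor → tamgal (Recipe 5).
Using Recipe 8, zintor and tamgal make yulion.
yulion: reached.
runbel: reached.
tamgal: reached.
All 3 are reached.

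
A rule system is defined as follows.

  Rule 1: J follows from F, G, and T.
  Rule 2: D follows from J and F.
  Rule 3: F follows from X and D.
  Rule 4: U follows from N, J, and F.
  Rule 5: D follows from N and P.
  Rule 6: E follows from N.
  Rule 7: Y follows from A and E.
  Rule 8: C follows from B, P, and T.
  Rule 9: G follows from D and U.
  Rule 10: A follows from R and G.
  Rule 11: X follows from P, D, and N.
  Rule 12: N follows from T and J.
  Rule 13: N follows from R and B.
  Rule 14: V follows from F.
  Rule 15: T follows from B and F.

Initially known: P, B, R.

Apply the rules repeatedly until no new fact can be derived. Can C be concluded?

Yes

From R and B, Rule 13 gives N.
N and P hold, so D follows (Rule 5).
From P, D, and N, Rule 11 gives X.
From X and D, Rule 3 gives F.
B and F hold, so T follows (Rule 15).
From B, P, and T, Rule 8 gives C.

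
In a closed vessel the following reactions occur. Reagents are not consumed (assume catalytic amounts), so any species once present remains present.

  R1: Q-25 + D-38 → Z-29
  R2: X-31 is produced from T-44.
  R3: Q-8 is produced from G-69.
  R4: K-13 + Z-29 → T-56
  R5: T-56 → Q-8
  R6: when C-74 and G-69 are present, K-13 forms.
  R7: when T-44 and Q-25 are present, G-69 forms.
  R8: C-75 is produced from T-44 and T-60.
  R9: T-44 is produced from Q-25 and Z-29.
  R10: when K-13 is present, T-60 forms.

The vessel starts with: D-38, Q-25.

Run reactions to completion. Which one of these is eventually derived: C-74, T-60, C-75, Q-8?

Q-8

Q-25 and D-38 present → Z-29 forms (R1).
Q-25 and Z-29 present → T-44 forms (R9).
T-44 and Q-25 present → G-69 forms (R7).
G-69 present → Q-8 forms (R3).
C-75 would need T-44 and T-60 (R8), but T-60 never forms. T-60 would need K-13 (R10), but K-13 never forms. No rule produces C-74, and it is not given.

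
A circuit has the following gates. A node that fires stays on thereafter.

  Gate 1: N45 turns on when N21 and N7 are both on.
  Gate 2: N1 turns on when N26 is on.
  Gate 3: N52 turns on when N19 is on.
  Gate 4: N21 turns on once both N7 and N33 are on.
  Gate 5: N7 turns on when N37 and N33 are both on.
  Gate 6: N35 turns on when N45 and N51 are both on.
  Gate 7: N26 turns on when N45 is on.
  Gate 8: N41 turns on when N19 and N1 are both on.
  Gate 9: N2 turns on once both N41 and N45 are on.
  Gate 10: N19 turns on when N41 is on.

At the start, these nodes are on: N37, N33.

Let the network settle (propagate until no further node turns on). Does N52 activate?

N52 would need N19 (Gate 3), but N19 never turns on.

No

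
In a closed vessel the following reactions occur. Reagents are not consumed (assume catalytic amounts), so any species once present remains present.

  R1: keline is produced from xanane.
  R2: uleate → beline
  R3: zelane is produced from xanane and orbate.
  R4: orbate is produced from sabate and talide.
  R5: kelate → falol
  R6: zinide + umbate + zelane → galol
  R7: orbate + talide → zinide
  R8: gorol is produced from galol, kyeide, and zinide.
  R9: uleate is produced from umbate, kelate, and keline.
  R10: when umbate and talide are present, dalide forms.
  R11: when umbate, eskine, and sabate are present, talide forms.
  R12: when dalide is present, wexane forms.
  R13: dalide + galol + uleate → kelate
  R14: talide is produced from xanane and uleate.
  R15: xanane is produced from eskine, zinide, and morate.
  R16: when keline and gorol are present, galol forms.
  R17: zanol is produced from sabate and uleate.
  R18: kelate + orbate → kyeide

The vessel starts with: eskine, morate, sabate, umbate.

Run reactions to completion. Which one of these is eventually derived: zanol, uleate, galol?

galol

umbate, eskine, and sabate present → talide forms (R11).
sabate and talide present → orbate forms (R4).
orbate and talide present → zinide forms (R7).
eskine, zinide, and morate present → xanane forms (R15).
xanane and orbate present → zelane forms (R3).
zinide, umbate, and zelane present → galol forms (R6).
zanol would need sabate and uleate (R17), but uleate never forms. uleate would need umbate, kelate, and keline (R9), but kelate never forms.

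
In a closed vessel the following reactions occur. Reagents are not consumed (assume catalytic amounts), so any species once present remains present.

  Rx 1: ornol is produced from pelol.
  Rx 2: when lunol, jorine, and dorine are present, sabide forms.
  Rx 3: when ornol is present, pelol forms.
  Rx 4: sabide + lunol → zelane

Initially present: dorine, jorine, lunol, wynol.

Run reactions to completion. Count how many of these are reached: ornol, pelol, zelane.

1

lunol, jorine, and dorine present → sabide forms (Rx 2).
sabide and lunol present → zelane forms (Rx 4).
ornol would need pelol (Rx 1), but pelol never forms.
pelol would need ornol (Rx 3), but ornol never forms.
zelane: reached.
Reached: zelane — 1 of the 3.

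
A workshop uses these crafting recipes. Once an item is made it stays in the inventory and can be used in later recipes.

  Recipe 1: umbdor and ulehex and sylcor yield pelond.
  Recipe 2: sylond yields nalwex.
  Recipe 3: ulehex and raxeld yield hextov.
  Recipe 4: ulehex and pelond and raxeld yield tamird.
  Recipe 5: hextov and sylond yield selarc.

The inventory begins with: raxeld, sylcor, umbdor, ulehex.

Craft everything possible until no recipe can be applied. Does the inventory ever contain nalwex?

No

nalwex would need sylond (Recipe 2), but sylond is never obtained.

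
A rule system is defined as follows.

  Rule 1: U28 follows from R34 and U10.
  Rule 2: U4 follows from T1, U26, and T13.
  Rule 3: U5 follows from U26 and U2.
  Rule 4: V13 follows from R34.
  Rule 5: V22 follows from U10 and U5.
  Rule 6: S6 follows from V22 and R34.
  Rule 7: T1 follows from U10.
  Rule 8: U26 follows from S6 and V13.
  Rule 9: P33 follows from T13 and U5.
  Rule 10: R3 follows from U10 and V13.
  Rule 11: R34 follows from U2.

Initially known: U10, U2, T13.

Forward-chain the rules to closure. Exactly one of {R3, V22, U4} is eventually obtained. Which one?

R3

From U2, Rule 11 gives R34.
From R34, Rule 4 gives V13.
U10 and V13 hold, so R3 follows (Rule 10).
V22 would need U10 and U5 (Rule 5), but U5 is never established. U4 would need T1, U26, and T13 (Rule 2), but U26 is never established.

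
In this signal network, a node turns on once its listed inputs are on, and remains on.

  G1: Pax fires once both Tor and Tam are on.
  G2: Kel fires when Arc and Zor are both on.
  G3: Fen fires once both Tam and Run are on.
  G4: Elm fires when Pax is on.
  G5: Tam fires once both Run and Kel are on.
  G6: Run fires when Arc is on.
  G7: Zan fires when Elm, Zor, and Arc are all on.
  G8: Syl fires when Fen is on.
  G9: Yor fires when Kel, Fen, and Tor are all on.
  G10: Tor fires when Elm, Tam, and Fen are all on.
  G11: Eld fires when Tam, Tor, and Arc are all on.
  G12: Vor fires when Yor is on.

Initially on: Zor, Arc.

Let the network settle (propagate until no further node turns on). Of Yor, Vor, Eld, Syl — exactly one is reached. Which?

Syl

Arc and Zor are on, so Kel fires (G2).
G6: Arc on → Run on.
G5: Run and Kel on → Tam on.
G3: Tam and Run on → Fen on.
G8: Fen on → Syl on.
Eld would need Tam, Tor, and Arc (G11), but Tor never turns on. Yor would need Kel, Fen, and Tor (G9), but Tor never turns on. Vor would need Yor (G12), but Yor never turns on.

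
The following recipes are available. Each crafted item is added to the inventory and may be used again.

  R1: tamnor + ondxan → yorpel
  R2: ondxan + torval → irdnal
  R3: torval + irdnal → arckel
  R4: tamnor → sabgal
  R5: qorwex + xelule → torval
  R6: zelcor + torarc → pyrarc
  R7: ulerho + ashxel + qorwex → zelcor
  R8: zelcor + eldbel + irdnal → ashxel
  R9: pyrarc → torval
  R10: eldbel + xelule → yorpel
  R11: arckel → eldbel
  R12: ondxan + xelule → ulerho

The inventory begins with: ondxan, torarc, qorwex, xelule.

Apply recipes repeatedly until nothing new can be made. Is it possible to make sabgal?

No

sabgal would need tamnor (R4), but tamnor is never obtained.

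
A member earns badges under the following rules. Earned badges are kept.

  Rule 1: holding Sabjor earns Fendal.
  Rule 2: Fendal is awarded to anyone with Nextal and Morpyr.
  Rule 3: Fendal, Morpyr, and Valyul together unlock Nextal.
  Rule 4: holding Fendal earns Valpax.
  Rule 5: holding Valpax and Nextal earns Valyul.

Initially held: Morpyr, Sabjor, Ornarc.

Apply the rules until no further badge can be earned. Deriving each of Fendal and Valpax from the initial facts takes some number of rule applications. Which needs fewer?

Fendal

Fendal: With Sabjor, Fendal is earned (Rule 1). [1 rule application]
Valpax: With Sabjor, Fendal is earned (Rule 1). With Fendal, Valpax is earned (Rule 4). [2 rule applications]
Fendal needs fewer.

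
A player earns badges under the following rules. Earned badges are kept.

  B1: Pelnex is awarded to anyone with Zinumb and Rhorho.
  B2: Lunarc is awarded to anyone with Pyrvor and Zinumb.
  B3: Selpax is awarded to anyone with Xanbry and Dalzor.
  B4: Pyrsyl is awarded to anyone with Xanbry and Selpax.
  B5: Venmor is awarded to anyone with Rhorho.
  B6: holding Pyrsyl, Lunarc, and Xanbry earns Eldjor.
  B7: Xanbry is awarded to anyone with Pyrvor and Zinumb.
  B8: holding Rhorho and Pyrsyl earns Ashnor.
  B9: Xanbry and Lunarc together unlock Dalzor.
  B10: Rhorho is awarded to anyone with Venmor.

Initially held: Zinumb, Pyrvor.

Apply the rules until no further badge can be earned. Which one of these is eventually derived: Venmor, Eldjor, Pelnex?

Eldjor

With Pyrvor and Zinumb, Lunarc is earned (B2).
With Pyrvor and Zinumb, Xanbry is earned (B7).
With Xanbry and Lunarc, Dalzor is earned (B9).
With Xanbry and Dalzor, Selpax is earned (B3).
With Xanbry and Selpax, Pyrsyl is earned (B4).
With Pyrsyl, Lunarc, and Xanbry, Eldjor is earned (B6).
Venmor would need Rhorho (B5), but Rhorho is never earned. Pelnex would need Zinumb and Rhorho (B1), but Rhorho is never earned.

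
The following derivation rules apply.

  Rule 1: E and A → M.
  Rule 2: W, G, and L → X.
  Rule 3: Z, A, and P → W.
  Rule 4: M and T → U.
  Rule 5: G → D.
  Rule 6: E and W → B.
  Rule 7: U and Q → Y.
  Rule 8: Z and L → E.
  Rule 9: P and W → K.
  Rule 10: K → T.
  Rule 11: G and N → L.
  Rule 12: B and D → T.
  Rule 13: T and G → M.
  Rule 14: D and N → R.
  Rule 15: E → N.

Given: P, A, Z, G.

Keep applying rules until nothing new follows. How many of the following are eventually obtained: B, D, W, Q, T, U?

From Z, A, and P, Rule 3 gives W.
G holds, so D follows (Rule 5).
P and W hold, so K follows (Rule 9).
K holds, so T follows (Rule 10).
T and G hold, so M follows (Rule 13).
From M and T, Rule 4 gives U.
B would need E and W (Rule 6), but E is never established.
D: reached.
W: reached.
No rule produces Q, and it is not given.
T: reached.
U: reached.
Reached: D, W, T, and U — 4 of the 6.

4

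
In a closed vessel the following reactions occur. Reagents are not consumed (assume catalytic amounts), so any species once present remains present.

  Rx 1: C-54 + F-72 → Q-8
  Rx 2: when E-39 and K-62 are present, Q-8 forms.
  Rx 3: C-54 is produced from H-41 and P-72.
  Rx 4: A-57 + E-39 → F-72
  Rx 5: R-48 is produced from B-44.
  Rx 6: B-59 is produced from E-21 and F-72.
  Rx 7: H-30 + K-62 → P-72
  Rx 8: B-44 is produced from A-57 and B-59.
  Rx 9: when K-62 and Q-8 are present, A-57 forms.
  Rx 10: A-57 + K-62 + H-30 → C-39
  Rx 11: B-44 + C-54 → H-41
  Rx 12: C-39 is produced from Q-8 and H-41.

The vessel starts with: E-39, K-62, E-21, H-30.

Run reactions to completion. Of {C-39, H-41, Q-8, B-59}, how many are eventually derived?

3

E-39 and K-62 present → Q-8 forms (Rx 2).
K-62 and Q-8 present → A-57 forms (Rx 9).
A-57 and E-39 present → F-72 forms (Rx 4).
A-57, K-62, and H-30 present → C-39 forms (Rx 10).
E-21 and F-72 present → B-59 forms (Rx 6).
C-39: reached.
H-41 would need B-44 and C-54 (Rx 11), but C-54 never forms.
Q-8: reached.
B-59: reached.
Reached: C-39, Q-8, and B-59 — 3 of the 4.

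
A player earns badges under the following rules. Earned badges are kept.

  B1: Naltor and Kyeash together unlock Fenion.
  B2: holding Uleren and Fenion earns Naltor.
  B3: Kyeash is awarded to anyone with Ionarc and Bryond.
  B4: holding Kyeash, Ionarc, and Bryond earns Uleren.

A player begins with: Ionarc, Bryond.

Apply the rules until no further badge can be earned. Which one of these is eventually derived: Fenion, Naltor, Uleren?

Uleren

With Ionarc and Bryond, Kyeash is earned (B3).
With Kyeash, Ionarc, and Bryond, Uleren is earned (B4).
Fenion would need Naltor and Kyeash (B1), but Naltor is never earned. Naltor would need Uleren and Fenion (B2), but Fenion is never earned.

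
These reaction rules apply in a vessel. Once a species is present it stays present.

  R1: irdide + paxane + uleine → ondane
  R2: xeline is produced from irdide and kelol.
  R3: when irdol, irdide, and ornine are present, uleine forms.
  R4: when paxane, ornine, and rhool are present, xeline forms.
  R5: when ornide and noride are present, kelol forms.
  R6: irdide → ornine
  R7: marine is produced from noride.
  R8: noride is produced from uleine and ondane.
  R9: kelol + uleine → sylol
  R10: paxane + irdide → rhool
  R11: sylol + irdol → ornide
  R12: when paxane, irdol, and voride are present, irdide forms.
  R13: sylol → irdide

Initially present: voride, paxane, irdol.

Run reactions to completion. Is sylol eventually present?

sylol would need kelol and uleine (R9), but kelol never forms.

No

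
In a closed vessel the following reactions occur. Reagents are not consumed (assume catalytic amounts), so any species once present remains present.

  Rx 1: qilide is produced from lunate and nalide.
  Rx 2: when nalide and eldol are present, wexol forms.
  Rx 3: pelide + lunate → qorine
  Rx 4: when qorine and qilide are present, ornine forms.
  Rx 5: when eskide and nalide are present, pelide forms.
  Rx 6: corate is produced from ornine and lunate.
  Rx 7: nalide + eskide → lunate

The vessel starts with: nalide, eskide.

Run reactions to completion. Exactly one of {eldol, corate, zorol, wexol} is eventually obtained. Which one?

eskide and nalide present → pelide forms (Rx 5).
nalide and eskide present → lunate forms (Rx 7).
pelide and lunate present → qorine forms (Rx 3).
lunate and nalide present → qilide forms (Rx 1).
qorine and qilide present → ornine forms (Rx 4).
ornine and lunate present → corate forms (Rx 6).
No rule produces eldol, and it is not given. No rule produces zorol, and it is not given. wexol would need nalide and eldol (Rx 2), but eldol never forms.

corate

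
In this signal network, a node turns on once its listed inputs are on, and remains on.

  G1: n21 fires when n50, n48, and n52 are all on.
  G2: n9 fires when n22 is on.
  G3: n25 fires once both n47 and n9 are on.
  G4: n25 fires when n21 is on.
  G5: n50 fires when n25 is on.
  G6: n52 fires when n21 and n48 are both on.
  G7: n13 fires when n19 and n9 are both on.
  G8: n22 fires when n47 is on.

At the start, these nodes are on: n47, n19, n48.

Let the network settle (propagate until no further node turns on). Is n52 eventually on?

n52 would need n21 and n48 (G6), but n21 never turns on.

No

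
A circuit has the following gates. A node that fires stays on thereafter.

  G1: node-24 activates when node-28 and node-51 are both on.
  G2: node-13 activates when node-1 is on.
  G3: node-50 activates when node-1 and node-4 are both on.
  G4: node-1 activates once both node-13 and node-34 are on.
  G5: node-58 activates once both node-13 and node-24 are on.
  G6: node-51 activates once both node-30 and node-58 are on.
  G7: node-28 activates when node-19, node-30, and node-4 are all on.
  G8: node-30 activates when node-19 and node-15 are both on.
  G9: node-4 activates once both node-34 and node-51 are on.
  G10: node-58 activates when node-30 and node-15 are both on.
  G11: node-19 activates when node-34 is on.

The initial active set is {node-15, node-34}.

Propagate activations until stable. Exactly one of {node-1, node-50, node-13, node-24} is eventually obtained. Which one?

node-24

G11: node-34 on → node-19 on.
G8: node-19 and node-15 on → node-30 on.
node-30 and node-15 are on, so node-58 activates (G10).
G6: node-30 and node-58 on → node-51 on.
G9: node-34 and node-51 on → node-4 on.
node-19, node-30, and node-4 are on, so node-28 activates (G7).
node-28 and node-51 are on, so node-24 activates (G1).
node-1 would need node-13 and node-34 (G4), but node-13 never turns on. node-50 would need node-1 and node-4 (G3), but node-1 never turns on. node-13 would need node-1 (G2), but node-1 never turns on.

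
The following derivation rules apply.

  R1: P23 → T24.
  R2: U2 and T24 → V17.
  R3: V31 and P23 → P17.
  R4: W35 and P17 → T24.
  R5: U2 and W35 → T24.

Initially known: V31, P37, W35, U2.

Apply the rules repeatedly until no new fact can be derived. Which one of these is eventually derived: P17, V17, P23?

V17

U2 and W35 hold, so T24 follows (R5).
From U2 and T24, R2 gives V17.
P17 would need V31 and P23 (R3), but P23 is never established. No rule produces P23, and it is not given.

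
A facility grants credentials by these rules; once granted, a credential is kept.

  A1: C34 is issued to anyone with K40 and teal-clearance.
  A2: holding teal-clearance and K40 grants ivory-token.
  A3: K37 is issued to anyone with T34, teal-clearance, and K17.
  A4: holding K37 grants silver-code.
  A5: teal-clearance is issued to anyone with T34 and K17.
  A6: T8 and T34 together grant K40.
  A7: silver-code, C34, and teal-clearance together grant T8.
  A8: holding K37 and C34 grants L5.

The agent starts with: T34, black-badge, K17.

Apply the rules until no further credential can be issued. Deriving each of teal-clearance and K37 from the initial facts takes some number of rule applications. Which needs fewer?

teal-clearance

teal-clearance: Holding T34 and K17 grants teal-clearance (A5). [1 rule application]
K37: Holding T34 and K17 grants teal-clearance (A5). Holding T34, teal-clearance, and K17 grants K37 (A3). [2 rule applications]
teal-clearance needs fewer.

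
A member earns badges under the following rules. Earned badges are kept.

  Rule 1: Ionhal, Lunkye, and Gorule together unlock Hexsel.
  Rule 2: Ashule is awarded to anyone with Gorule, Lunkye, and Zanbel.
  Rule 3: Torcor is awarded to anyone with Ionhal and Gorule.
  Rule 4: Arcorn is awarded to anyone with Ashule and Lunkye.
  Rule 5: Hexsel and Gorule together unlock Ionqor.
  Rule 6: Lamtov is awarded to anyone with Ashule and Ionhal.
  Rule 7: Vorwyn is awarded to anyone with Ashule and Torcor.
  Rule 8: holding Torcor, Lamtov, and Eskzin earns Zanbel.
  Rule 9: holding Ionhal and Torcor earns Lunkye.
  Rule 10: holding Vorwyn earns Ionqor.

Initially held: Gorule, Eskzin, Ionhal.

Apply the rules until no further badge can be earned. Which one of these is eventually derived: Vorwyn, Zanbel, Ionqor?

Ionqor

With Ionhal and Gorule, Torcor is earned (Rule 3).
With Ionhal and Torcor, Lunkye is earned (Rule 9).
With Ionhal, Lunkye, and Gorule, Hexsel is earned (Rule 1).
With Hexsel and Gorule, Ionqor is earned (Rule 5).
Zanbel would need Torcor, Lamtov, and Eskzin (Rule 8), but Lamtov is never earned. Vorwyn would need Ashule and Torcor (Rule 7), but Ashule is never earned.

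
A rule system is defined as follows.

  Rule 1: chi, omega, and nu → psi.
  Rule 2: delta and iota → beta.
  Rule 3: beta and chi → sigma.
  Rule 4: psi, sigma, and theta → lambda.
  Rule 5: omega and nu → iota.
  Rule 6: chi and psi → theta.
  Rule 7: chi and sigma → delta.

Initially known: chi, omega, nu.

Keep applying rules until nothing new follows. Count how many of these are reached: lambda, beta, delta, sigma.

lambda would need psi, sigma, and theta (Rule 4), but sigma is never established.
beta would need delta and iota (Rule 2), but delta is never established.
delta would need chi and sigma (Rule 7), but sigma is never established.
sigma would need beta and chi (Rule 3), but beta is never established.
None of the 4 are reached.

0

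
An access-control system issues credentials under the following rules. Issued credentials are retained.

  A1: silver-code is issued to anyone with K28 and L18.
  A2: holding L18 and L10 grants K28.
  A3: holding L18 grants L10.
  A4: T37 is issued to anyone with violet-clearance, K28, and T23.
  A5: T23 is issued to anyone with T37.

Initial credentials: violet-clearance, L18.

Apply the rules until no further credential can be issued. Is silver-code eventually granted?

Yes

Holding L18 grants L10 (A3).
Holding L18 and L10 grants K28 (A2).
Holding K28 and L18 grants silver-code (A1).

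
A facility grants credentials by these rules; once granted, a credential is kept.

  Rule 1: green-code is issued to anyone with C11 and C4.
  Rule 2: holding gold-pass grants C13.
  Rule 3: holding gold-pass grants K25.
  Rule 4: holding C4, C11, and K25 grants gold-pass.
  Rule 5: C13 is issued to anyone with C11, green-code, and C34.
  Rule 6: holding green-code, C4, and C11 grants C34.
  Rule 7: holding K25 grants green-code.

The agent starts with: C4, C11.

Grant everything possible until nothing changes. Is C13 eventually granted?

Holding C11 and C4 grants green-code (Rule 1).
Holding green-code, C4, and C11 grants C34 (Rule 6).
Holding C11, green-code, and C34 grants C13 (Rule 5).

Yes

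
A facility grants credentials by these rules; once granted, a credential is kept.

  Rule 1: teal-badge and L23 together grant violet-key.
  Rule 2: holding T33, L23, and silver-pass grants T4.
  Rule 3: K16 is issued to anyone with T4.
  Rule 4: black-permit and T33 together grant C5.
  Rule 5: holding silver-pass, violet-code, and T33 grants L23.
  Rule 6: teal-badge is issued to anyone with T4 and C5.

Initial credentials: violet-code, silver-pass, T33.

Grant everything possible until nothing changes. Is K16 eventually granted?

Holding silver-pass, violet-code, and T33 grants L23 (Rule 5).
Holding T33, L23, and silver-pass grants T4 (Rule 2).
Holding T4 grants K16 (Rule 3).

Yes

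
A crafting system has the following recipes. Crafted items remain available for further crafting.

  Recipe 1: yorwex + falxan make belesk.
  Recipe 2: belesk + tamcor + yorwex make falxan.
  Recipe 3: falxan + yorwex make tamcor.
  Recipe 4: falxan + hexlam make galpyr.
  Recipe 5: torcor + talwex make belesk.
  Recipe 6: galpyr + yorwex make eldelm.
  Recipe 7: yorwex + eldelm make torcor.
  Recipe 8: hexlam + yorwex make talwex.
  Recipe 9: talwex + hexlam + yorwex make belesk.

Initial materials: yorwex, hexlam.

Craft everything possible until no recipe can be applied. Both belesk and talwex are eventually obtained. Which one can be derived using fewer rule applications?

talwex

talwex: hexlam + yorwex → talwex (Recipe 8). [1 rule application]
belesk: hexlam + yorwex → talwex (Recipe 8). Using Recipe 9, talwex, hexlam, and yorwex make belesk. [2 rule applications]
talwex needs fewer.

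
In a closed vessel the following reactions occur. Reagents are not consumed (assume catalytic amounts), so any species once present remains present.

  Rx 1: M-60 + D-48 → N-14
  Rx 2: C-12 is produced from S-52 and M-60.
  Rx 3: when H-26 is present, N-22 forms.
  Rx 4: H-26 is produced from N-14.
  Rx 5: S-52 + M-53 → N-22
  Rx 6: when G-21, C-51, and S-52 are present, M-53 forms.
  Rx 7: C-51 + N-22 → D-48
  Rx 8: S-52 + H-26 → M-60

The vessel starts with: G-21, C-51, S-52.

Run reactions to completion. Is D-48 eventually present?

Yes

G-21, C-51, and S-52 present → M-53 forms (Rx 6).
S-52 and M-53 present → N-22 forms (Rx 5).
C-51 and N-22 present → D-48 forms (Rx 7).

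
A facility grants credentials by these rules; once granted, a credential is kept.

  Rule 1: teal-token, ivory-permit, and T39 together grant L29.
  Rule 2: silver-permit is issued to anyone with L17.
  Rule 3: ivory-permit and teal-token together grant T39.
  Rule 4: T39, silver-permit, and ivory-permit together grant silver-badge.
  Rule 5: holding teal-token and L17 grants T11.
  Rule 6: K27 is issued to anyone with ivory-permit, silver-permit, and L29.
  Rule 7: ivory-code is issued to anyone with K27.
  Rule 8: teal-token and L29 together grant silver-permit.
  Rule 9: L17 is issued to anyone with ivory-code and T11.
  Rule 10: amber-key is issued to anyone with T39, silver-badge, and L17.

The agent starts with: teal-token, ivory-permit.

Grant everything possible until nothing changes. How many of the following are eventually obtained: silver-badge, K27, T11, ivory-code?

3

Holding ivory-permit and teal-token grants T39 (Rule 3).
Holding teal-token, ivory-permit, and T39 grants L29 (Rule 1).
Holding teal-token and L29 grants silver-permit (Rule 8).
Holding T39, silver-permit, and ivory-permit grants silver-badge (Rule 4).
Holding ivory-permit, silver-permit, and L29 grants K27 (Rule 6).
Holding K27 grants ivory-code (Rule 7).
silver-badge: reached.
K27: reached.
T11 would need teal-token and L17 (Rule 5), but L17 is never granted.
ivory-code: reached.
Reached: silver-badge, K27, and ivory-code — 3 of the 4.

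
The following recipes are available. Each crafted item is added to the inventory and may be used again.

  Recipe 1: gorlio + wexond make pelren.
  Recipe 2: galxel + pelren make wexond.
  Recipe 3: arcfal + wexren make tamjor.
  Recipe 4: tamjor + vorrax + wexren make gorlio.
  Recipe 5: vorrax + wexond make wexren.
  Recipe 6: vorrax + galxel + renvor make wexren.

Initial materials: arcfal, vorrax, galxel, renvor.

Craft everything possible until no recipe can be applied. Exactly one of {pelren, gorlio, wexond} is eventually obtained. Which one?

Using Recipe 6, vorrax, galxel, and renvor make wexren.
Using Recipe 3, arcfal and wexren make tamjor.
tamjor + vorrax + wexren → gorlio (Recipe 4).
wexond would need galxel and pelren (Recipe 2), but pelren is never obtained. pelren would need gorlio and wexond (Recipe 1), but wexond is never obtained.

gorlio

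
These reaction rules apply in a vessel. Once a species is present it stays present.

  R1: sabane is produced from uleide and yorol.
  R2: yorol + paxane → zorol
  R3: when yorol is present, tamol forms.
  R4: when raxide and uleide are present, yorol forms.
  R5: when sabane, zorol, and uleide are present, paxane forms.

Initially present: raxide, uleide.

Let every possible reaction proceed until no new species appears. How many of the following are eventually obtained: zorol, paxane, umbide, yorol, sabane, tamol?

3

raxide and uleide present → yorol forms (R4).
uleide and yorol present → sabane forms (R1).
yorol present → tamol forms (R3).
zorol would need yorol and paxane (R2), but paxane never forms.
paxane would need sabane, zorol, and uleide (R5), but zorol never forms.
No rule produces umbide, and it is not given.
yorol: reached.
sabane: reached.
tamol: reached.
Reached: yorol, sabane, and tamol — 3 of the 6.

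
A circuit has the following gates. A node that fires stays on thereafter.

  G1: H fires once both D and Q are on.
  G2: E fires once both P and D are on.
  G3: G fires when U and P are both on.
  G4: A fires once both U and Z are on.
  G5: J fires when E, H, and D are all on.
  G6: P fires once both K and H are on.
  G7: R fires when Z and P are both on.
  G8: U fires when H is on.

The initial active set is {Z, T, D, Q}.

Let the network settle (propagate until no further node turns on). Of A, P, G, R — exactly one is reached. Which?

G1: D and Q on → H on.
H is on, so U fires (G8).
G4: U and Z on → A on.
P would need K and H (G6), but K never turns on. G would need U and P (G3), but P never turns on. R would need Z and P (G7), but P never turns on.

A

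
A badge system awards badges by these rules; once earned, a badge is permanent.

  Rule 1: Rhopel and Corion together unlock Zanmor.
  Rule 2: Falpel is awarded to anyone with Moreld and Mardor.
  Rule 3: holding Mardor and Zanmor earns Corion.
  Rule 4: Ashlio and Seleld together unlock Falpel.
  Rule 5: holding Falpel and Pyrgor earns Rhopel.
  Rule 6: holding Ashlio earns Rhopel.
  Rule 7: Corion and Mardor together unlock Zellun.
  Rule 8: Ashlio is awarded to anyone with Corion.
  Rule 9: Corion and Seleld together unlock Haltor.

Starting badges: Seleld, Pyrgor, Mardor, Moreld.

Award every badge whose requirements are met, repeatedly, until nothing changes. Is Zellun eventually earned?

No

Zellun would need Corion and Mardor (Rule 7), but Corion is never earned.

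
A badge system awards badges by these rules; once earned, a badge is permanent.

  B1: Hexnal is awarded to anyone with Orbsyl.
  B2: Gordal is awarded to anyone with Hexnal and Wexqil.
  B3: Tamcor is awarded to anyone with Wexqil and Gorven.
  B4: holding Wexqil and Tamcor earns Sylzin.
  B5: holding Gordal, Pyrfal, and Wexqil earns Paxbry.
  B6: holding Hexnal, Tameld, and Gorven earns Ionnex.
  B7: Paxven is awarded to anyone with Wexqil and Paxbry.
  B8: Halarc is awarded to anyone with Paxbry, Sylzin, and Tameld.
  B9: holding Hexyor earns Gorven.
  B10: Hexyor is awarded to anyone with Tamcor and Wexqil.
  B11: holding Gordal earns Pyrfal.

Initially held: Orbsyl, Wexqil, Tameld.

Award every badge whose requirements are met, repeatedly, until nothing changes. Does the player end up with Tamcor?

No

Tamcor would need Wexqil and Gorven (B3), but Gorven is never earned.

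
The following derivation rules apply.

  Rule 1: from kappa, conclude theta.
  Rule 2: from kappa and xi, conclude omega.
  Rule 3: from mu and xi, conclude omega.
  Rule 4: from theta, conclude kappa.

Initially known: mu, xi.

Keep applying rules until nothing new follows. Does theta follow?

No

theta would need kappa (Rule 1), but kappa is never established.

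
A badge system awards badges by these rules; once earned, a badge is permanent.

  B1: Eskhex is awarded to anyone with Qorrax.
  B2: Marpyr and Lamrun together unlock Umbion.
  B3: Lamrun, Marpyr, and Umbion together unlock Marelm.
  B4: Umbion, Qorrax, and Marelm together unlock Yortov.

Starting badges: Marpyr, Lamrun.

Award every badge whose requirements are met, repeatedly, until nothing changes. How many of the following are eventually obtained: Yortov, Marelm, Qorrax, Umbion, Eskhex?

2

With Marpyr and Lamrun, Umbion is earned (B2).
With Lamrun, Marpyr, and Umbion, Marelm is earned (B3).
Yortov would need Umbion, Qorrax, and Marelm (B4), but Qorrax is never earned.
Marelm: reached.
No rule produces Qorrax, and it is not given.
Umbion: reached.
Eskhex would need Qorrax (B1), but Qorrax is never earned.
Reached: Marelm and Umbion — 2 of the 5.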